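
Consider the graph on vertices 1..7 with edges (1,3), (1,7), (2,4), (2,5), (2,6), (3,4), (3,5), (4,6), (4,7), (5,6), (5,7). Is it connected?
Yes (BFS from 1 visits [1, 3, 7, 4, 5, 2, 6] — all 7 vertices reached)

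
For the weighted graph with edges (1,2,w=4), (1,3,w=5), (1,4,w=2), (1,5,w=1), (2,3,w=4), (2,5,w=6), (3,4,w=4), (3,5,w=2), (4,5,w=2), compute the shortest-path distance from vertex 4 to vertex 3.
4 (path: 4 -> 3; weights 4 = 4)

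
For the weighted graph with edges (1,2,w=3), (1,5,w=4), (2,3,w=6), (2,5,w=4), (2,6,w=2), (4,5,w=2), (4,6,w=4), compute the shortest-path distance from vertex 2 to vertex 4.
6 (path: 2 -> 6 -> 4; weights 2 + 4 = 6)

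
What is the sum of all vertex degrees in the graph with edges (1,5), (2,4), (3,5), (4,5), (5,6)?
10 (handshake: sum of degrees = 2|E| = 2 x 5 = 10)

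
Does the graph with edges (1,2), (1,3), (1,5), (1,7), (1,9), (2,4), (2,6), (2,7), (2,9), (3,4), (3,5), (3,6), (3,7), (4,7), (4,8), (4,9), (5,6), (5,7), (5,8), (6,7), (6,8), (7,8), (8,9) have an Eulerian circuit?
No (8 vertices have odd degree: {1, 2, 3, 4, 5, 6, 7, 8}; Eulerian circuit requires 0)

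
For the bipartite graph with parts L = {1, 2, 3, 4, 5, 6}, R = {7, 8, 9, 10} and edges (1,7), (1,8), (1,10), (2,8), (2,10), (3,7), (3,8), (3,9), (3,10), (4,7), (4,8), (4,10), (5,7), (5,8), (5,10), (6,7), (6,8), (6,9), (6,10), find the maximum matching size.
4 (matching: (1,10), (2,8), (3,9), (4,7); upper bound min(|L|,|R|) = min(6,4) = 4)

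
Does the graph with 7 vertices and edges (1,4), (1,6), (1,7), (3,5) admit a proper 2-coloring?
Yes. Partition: {1, 2, 3}, {4, 5, 6, 7}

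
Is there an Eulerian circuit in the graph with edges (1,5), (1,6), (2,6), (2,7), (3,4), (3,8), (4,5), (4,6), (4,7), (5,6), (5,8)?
Yes (the graph is connected and all 8 vertices have even degree)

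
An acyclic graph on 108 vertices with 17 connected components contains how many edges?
91 (Each of the 17 component trees on V_i vertices has V_i - 1 edges; summing gives V - C = 108 - 17 = 91)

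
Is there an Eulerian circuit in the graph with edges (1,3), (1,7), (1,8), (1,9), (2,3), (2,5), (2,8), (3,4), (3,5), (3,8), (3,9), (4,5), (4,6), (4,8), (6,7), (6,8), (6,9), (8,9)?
No (2 vertices have odd degree: {2, 5}; Eulerian circuit requires 0)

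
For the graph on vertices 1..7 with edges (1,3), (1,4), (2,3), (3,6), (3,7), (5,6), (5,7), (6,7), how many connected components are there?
1 (components: {1, 2, 3, 4, 5, 6, 7})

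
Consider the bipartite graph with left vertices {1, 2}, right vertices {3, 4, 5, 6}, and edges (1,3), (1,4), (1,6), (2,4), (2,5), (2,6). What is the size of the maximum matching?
2 (matching: (1,6), (2,5); upper bound min(|L|,|R|) = min(2,4) = 2)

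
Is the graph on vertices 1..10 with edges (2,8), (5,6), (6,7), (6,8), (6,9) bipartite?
Yes. Partition: {1, 2, 3, 4, 6, 10}, {5, 7, 8, 9}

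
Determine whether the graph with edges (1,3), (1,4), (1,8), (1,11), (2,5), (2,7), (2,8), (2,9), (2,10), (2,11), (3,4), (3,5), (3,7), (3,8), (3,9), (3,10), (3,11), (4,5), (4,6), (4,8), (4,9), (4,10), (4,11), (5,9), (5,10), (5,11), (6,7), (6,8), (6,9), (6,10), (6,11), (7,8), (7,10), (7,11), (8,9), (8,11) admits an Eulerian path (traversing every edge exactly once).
Yes — and in fact it has an Eulerian circuit (the graph is connected and all 11 vertices have even degree)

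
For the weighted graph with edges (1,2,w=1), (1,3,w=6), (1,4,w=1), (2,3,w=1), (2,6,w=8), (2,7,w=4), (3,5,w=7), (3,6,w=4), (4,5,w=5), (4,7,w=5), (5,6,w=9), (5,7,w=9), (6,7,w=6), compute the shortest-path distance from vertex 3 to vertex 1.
2 (path: 3 -> 2 -> 1; weights 1 + 1 = 2)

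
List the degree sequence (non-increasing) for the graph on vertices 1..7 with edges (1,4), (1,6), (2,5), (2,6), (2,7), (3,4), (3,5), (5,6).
[3, 3, 3, 2, 2, 2, 1] (degrees: deg(1)=2, deg(2)=3, deg(3)=2, deg(4)=2, deg(5)=3, deg(6)=3, deg(7)=1)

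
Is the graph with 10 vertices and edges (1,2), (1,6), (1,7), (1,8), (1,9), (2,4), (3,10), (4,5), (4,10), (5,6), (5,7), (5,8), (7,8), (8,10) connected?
Yes (BFS from 1 visits [1, 2, 6, 7, 8, 9, 4, 5, 10, 3] — all 10 vertices reached)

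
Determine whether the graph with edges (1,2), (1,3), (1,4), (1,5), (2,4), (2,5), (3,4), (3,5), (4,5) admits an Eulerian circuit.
No (2 vertices have odd degree: {2, 3}; Eulerian circuit requires 0)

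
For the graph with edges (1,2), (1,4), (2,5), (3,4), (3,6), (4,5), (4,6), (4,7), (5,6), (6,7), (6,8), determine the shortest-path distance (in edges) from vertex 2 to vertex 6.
2 (path: 2 -> 5 -> 6, 2 edges)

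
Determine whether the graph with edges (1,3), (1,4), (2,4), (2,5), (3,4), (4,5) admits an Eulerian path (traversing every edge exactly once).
Yes — and in fact it has an Eulerian circuit (the graph is connected and all 5 vertices have even degree)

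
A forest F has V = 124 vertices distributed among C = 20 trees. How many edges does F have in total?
104 (Each of the 20 component trees on V_i vertices has V_i - 1 edges; summing gives V - C = 124 - 20 = 104)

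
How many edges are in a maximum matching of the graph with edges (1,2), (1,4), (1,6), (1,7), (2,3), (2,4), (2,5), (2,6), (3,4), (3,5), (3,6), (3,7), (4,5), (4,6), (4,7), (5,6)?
3 (matching: (2,6), (3,7), (4,5); upper bound floor(n/2) = floor(7/2) = 3)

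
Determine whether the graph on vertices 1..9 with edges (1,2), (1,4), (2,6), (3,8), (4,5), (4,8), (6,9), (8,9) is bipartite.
Yes. Partition: {1, 5, 6, 7, 8}, {2, 3, 4, 9}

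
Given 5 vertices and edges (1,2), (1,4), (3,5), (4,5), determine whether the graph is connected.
Yes (BFS from 1 visits [1, 2, 4, 5, 3] — all 5 vertices reached)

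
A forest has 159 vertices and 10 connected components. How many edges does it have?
149 (Each of the 10 component trees on V_i vertices has V_i - 1 edges; summing gives V - C = 159 - 10 = 149)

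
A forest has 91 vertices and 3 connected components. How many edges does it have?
88 (Each of the 3 component trees on V_i vertices has V_i - 1 edges; summing gives V - C = 91 - 3 = 88)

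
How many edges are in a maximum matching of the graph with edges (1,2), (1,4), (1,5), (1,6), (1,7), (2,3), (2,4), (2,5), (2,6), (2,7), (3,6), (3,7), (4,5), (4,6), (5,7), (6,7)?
3 (matching: (1,7), (2,6), (4,5); upper bound floor(n/2) = floor(7/2) = 3)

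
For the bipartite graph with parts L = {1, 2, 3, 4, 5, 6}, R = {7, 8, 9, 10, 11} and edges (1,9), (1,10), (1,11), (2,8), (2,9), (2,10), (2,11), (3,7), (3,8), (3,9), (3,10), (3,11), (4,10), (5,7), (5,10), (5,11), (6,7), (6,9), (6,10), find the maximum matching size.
5 (matching: (1,11), (2,10), (3,8), (5,7), (6,9); upper bound min(|L|,|R|) = min(6,5) = 5)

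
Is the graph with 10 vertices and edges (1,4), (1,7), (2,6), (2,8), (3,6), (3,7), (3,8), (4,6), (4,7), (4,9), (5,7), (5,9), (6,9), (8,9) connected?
No, it has 2 components: {1, 2, 3, 4, 5, 6, 7, 8, 9}, {10}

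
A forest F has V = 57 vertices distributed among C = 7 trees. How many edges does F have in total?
50 (Each of the 7 component trees on V_i vertices has V_i - 1 edges; summing gives V - C = 57 - 7 = 50)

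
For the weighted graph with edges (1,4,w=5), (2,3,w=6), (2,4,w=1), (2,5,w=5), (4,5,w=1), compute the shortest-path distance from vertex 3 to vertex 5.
8 (path: 3 -> 2 -> 4 -> 5; weights 6 + 1 + 1 = 8)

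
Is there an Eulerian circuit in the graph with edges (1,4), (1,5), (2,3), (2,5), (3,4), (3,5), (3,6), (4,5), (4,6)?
Yes (the graph is connected and all 6 vertices have even degree)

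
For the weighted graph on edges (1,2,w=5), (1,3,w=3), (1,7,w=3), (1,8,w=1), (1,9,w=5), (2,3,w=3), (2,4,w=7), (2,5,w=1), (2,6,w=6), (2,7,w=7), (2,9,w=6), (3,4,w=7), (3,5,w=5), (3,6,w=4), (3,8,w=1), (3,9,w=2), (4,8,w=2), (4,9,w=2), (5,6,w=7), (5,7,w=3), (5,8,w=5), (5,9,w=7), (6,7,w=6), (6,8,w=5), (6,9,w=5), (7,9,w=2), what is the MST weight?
16 (MST edges: (1,8,w=1), (2,3,w=3), (2,5,w=1), (3,6,w=4), (3,8,w=1), (3,9,w=2), (4,8,w=2), (7,9,w=2); sum of weights 1 + 3 + 1 + 4 + 1 + 2 + 2 + 2 = 16)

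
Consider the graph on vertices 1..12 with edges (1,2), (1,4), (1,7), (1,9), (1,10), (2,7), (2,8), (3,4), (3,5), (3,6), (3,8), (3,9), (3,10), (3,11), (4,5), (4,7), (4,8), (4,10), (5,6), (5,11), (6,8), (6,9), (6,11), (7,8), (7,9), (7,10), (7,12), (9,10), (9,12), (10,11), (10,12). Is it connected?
Yes (BFS from 1 visits [1, 2, 4, 7, 9, 10, 8, 3, 5, 12, 6, 11] — all 12 vertices reached)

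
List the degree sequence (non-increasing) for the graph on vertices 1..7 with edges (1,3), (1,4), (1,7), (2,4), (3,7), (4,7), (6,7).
[4, 3, 3, 2, 1, 1, 0] (degrees: deg(1)=3, deg(2)=1, deg(3)=2, deg(4)=3, deg(5)=0, deg(6)=1, deg(7)=4)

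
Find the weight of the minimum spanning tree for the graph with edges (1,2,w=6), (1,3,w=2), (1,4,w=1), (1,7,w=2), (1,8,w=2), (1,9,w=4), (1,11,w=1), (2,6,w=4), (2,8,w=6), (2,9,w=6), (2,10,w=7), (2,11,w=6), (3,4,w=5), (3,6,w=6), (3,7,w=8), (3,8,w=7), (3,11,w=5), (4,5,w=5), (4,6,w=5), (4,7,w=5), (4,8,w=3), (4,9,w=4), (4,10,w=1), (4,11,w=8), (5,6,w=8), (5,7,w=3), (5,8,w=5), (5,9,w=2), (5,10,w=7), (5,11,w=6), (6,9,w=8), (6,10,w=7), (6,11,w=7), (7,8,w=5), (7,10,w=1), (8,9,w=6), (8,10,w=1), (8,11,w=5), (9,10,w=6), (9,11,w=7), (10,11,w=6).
21 (MST edges: (1,3,w=2), (1,4,w=1), (1,11,w=1), (2,6,w=4), (4,6,w=5), (4,10,w=1), (5,7,w=3), (5,9,w=2), (7,10,w=1), (8,10,w=1); sum of weights 2 + 1 + 1 + 4 + 5 + 1 + 3 + 2 + 1 + 1 = 21)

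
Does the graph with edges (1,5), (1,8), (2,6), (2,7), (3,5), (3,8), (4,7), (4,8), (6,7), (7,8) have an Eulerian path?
Yes — and in fact it has an Eulerian circuit (the graph is connected and all 8 vertices have even degree)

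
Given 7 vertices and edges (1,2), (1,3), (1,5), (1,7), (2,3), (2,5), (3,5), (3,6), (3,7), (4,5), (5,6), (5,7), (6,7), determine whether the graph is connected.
Yes (BFS from 1 visits [1, 2, 3, 5, 7, 6, 4] — all 7 vertices reached)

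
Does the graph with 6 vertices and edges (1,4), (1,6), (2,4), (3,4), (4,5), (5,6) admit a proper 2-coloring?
Yes. Partition: {1, 2, 3, 5}, {4, 6}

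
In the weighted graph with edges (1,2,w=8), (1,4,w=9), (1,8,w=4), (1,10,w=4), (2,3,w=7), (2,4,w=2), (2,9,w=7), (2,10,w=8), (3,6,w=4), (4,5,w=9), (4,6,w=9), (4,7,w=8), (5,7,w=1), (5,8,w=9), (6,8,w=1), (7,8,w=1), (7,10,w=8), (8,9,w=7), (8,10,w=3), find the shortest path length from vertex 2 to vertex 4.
2 (path: 2 -> 4; weights 2 = 2)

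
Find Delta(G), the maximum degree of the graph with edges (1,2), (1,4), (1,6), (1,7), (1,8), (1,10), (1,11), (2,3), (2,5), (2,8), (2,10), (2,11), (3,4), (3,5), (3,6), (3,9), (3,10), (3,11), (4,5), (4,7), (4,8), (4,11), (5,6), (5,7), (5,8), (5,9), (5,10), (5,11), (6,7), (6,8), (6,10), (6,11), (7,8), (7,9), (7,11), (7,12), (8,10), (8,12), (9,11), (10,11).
9 (attained at vertices 5, 11)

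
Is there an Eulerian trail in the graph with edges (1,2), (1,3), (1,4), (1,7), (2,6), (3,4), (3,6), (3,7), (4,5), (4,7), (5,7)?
Yes — and in fact it has an Eulerian circuit (the graph is connected and all 7 vertices have even degree)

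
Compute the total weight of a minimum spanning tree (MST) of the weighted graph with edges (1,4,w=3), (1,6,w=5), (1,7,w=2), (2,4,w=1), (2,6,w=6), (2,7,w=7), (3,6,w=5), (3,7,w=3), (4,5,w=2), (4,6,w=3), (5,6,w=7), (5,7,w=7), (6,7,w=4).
14 (MST edges: (1,4,w=3), (1,7,w=2), (2,4,w=1), (3,7,w=3), (4,5,w=2), (4,6,w=3); sum of weights 3 + 2 + 1 + 3 + 2 + 3 = 14)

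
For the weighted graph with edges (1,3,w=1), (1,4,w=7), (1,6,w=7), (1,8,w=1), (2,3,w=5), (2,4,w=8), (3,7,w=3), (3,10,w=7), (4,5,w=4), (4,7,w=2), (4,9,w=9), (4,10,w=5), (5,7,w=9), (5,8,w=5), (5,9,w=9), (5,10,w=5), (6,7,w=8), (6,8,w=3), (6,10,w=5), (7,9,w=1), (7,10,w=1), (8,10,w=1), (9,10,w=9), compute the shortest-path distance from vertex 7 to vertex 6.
5 (path: 7 -> 10 -> 8 -> 6; weights 1 + 1 + 3 = 5)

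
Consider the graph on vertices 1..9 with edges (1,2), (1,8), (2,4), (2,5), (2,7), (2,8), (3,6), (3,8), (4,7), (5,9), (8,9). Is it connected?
Yes (BFS from 1 visits [1, 2, 8, 4, 5, 7, 3, 9, 6] — all 9 vertices reached)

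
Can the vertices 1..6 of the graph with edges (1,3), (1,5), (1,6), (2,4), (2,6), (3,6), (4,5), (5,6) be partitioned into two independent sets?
No (odd cycle of length 3: 6 -> 1 -> 3 -> 6)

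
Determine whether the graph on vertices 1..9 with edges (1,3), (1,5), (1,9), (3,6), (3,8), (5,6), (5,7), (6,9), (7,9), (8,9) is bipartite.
Yes. Partition: {1, 2, 4, 6, 7, 8}, {3, 5, 9}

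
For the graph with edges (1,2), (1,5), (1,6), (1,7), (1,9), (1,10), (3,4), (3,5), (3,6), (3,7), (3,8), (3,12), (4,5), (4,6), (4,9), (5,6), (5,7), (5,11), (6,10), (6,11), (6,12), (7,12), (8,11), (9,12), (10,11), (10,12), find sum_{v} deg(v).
52 (handshake: sum of degrees = 2|E| = 2 x 26 = 52)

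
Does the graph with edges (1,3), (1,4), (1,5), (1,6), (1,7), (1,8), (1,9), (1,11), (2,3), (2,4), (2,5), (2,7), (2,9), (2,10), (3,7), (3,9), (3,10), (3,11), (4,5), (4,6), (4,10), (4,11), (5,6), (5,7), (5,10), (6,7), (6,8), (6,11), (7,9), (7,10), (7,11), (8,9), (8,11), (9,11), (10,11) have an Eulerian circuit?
Yes (the graph is connected and all 11 vertices have even degree)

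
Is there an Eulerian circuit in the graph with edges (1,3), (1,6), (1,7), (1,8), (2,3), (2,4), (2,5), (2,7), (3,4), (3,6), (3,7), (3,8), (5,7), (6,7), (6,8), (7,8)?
Yes (the graph is connected and all 8 vertices have even degree)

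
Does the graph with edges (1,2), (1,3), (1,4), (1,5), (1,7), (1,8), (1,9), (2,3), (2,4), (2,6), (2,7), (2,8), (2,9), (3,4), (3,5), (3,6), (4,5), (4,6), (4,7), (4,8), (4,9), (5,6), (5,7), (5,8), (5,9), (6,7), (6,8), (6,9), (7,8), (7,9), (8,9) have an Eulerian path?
No (8 vertices have odd degree: {1, 2, 3, 5, 6, 7, 8, 9}; Eulerian path requires 0 or 2)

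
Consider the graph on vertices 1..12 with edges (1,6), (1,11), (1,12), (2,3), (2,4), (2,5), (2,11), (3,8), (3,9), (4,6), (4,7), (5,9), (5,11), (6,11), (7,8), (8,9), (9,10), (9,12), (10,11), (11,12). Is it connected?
Yes (BFS from 1 visits [1, 6, 11, 12, 4, 2, 5, 10, 9, 7, 3, 8] — all 12 vertices reached)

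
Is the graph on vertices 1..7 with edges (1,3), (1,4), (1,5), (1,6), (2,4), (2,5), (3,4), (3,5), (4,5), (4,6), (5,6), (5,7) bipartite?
No (odd cycle of length 3: 4 -> 1 -> 3 -> 4)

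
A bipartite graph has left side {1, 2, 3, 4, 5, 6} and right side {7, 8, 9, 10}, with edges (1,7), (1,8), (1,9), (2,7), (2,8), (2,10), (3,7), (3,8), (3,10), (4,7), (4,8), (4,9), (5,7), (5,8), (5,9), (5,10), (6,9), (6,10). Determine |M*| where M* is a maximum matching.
4 (matching: (1,9), (2,10), (3,8), (4,7); upper bound min(|L|,|R|) = min(6,4) = 4)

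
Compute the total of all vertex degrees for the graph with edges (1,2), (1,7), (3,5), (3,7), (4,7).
10 (handshake: sum of degrees = 2|E| = 2 x 5 = 10)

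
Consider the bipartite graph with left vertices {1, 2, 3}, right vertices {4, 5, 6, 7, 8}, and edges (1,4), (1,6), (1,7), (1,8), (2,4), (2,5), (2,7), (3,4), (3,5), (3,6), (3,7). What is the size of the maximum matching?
3 (matching: (1,8), (2,7), (3,6); upper bound min(|L|,|R|) = min(3,5) = 3)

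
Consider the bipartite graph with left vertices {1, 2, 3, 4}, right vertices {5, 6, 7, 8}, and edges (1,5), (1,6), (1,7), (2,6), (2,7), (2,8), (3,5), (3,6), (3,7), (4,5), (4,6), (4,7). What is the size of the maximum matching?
4 (matching: (1,7), (2,8), (3,6), (4,5); upper bound min(|L|,|R|) = min(4,4) = 4)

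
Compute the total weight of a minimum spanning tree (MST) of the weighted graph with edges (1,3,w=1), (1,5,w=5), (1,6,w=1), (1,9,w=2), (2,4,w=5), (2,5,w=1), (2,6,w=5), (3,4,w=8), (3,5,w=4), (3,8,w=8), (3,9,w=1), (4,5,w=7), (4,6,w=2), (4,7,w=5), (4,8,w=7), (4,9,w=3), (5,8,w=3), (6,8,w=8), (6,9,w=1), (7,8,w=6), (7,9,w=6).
18 (MST edges: (1,3,w=1), (1,6,w=1), (2,5,w=1), (3,5,w=4), (3,9,w=1), (4,6,w=2), (4,7,w=5), (5,8,w=3); sum of weights 1 + 1 + 1 + 4 + 1 + 2 + 5 + 3 = 18)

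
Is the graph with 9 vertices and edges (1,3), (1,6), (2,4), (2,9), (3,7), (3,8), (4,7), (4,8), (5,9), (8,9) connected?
Yes (BFS from 1 visits [1, 3, 6, 7, 8, 4, 9, 2, 5] — all 9 vertices reached)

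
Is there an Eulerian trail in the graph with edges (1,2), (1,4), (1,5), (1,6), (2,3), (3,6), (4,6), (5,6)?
Yes — and in fact it has an Eulerian circuit (the graph is connected and all 6 vertices have even degree)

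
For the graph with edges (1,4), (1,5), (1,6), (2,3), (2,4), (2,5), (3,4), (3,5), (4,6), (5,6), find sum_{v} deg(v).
20 (handshake: sum of degrees = 2|E| = 2 x 10 = 20)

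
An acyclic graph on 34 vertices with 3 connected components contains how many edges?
31 (Each of the 3 component trees on V_i vertices has V_i - 1 edges; summing gives V - C = 34 - 3 = 31)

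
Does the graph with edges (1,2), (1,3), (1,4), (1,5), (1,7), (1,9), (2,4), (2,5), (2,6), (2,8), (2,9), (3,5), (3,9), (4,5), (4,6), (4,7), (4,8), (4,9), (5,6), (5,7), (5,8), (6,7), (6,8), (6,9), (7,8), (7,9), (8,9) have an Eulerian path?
No (4 vertices have odd degree: {3, 4, 5, 9}; Eulerian path requires 0 or 2)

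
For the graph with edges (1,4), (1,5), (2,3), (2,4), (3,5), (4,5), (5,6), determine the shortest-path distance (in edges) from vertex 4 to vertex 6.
2 (path: 4 -> 5 -> 6, 2 edges)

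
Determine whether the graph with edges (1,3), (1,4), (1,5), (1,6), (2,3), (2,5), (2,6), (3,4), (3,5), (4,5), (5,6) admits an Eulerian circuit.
No (4 vertices have odd degree: {2, 4, 5, 6}; Eulerian circuit requires 0)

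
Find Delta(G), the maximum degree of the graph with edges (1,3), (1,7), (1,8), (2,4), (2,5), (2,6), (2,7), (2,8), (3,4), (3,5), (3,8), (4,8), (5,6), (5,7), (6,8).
5 (attained at vertices 2, 8)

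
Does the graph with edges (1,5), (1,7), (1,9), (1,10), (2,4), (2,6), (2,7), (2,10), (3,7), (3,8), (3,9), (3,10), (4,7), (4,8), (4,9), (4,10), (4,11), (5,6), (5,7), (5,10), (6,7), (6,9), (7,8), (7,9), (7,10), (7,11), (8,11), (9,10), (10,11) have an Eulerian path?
Yes — and in fact it has an Eulerian circuit (the graph is connected and all 11 vertices have even degree)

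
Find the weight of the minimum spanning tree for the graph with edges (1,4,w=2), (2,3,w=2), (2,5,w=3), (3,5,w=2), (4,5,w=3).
9 (MST edges: (1,4,w=2), (2,3,w=2), (3,5,w=2), (4,5,w=3); sum of weights 2 + 2 + 2 + 3 = 9)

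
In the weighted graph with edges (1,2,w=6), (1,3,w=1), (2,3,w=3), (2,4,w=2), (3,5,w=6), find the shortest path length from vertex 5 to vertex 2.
9 (path: 5 -> 3 -> 2; weights 6 + 3 = 9)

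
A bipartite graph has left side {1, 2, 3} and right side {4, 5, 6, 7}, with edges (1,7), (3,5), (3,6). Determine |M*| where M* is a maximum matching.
2 (matching: (1,7), (3,6); upper bound min(|L|,|R|) = min(3,4) = 3)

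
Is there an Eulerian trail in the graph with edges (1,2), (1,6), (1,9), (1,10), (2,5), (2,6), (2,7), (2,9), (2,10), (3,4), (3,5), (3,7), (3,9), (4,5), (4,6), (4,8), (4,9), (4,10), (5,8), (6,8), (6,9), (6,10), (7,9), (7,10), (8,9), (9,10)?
Yes — and in fact it has an Eulerian circuit (the graph is connected and all 10 vertices have even degree)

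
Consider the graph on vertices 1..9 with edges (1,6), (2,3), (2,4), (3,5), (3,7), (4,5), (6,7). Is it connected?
No, it has 3 components: {1, 2, 3, 4, 5, 6, 7}, {8}, {9}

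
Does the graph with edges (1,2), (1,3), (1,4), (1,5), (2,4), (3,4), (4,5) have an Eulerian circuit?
Yes (the graph is connected and all 5 vertices have even degree)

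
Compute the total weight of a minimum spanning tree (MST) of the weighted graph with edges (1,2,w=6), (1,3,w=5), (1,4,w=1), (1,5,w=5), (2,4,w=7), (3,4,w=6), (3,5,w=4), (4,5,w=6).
16 (MST edges: (1,2,w=6), (1,4,w=1), (1,5,w=5), (3,5,w=4); sum of weights 6 + 1 + 5 + 4 = 16)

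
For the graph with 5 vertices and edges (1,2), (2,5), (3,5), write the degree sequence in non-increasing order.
[2, 2, 1, 1, 0] (degrees: deg(1)=1, deg(2)=2, deg(3)=1, deg(4)=0, deg(5)=2)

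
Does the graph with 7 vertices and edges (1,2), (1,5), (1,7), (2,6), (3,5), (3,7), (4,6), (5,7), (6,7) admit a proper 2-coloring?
No (odd cycle of length 3: 5 -> 1 -> 7 -> 5)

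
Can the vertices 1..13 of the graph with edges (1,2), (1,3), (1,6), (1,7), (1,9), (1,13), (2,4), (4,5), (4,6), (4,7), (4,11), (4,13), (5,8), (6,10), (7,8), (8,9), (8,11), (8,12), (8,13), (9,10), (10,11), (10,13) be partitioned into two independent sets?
Yes. Partition: {1, 4, 8, 10}, {2, 3, 5, 6, 7, 9, 11, 12, 13}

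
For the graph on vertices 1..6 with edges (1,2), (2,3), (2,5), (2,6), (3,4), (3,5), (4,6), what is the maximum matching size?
3 (matching: (1,2), (3,5), (4,6); upper bound floor(n/2) = floor(6/2) = 3)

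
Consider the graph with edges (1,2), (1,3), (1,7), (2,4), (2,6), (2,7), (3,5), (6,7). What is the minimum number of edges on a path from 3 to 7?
2 (path: 3 -> 1 -> 7, 2 edges)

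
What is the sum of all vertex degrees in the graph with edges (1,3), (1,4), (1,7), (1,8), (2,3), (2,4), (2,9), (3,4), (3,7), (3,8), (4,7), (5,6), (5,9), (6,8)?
28 (handshake: sum of degrees = 2|E| = 2 x 14 = 28)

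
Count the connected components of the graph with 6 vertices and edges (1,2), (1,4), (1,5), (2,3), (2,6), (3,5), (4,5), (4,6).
1 (components: {1, 2, 3, 4, 5, 6})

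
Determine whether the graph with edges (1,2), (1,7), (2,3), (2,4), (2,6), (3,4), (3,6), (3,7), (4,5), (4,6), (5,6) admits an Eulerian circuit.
Yes (the graph is connected and all 7 vertices have even degree)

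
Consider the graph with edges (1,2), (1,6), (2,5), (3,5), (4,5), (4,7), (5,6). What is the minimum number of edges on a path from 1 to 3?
3 (path: 1 -> 6 -> 5 -> 3, 3 edges)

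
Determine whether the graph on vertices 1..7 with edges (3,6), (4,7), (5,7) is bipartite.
Yes. Partition: {1, 2, 3, 4, 5}, {6, 7}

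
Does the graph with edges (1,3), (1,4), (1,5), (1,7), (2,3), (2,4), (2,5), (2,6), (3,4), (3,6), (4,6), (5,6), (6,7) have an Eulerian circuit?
No (2 vertices have odd degree: {5, 6}; Eulerian circuit requires 0)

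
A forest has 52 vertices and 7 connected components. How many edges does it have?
45 (Each of the 7 component trees on V_i vertices has V_i - 1 edges; summing gives V - C = 52 - 7 = 45)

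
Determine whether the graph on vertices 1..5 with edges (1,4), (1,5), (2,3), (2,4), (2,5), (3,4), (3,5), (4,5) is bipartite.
No (odd cycle of length 3: 4 -> 1 -> 5 -> 4)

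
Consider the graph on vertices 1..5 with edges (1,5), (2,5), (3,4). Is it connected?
No, it has 2 components: {1, 2, 5}, {3, 4}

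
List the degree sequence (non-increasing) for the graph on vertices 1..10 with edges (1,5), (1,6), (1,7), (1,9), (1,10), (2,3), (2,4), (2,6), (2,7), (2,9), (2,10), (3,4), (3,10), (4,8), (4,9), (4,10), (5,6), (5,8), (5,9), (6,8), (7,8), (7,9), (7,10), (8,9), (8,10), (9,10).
[7, 7, 6, 6, 5, 5, 5, 4, 4, 3] (degrees: deg(1)=5, deg(2)=6, deg(3)=3, deg(4)=5, deg(5)=4, deg(6)=4, deg(7)=5, deg(8)=6, deg(9)=7, deg(10)=7)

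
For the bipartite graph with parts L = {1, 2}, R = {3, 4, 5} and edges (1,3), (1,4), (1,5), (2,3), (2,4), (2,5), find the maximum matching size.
2 (matching: (1,5), (2,4); upper bound min(|L|,|R|) = min(2,3) = 2)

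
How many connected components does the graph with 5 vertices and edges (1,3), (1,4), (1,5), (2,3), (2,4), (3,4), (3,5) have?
1 (components: {1, 2, 3, 4, 5})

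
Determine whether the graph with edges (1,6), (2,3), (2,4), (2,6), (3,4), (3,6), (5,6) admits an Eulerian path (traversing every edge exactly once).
No (4 vertices have odd degree: {1, 2, 3, 5}; Eulerian path requires 0 or 2)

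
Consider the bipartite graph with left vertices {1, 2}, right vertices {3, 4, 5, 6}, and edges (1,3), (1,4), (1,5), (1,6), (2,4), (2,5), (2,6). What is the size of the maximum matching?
2 (matching: (1,6), (2,5); upper bound min(|L|,|R|) = min(2,4) = 2)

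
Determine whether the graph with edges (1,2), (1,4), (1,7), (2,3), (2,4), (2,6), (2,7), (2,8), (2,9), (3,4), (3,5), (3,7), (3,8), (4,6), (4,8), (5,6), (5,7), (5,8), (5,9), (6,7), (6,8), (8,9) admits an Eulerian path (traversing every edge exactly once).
No (8 vertices have odd degree: {1, 2, 3, 4, 5, 6, 7, 9}; Eulerian path requires 0 or 2)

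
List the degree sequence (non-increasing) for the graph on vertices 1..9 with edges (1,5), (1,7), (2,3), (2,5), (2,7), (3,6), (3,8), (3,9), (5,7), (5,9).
[4, 4, 3, 3, 2, 2, 1, 1, 0] (degrees: deg(1)=2, deg(2)=3, deg(3)=4, deg(4)=0, deg(5)=4, deg(6)=1, deg(7)=3, deg(8)=1, deg(9)=2)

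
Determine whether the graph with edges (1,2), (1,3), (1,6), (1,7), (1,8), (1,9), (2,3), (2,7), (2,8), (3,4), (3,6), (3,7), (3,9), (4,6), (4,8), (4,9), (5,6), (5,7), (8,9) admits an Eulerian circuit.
Yes (the graph is connected and all 9 vertices have even degree)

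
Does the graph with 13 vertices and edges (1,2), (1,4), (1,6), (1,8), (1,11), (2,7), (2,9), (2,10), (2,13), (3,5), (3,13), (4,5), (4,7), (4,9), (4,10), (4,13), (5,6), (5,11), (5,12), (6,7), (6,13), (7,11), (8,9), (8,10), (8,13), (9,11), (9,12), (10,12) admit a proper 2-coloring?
Yes. Partition: {1, 5, 7, 9, 10, 13}, {2, 3, 4, 6, 8, 11, 12}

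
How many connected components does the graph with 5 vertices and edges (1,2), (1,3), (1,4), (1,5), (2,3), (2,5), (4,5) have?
1 (components: {1, 2, 3, 4, 5})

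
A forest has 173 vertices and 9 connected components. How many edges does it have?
164 (Each of the 9 component trees on V_i vertices has V_i - 1 edges; summing gives V - C = 173 - 9 = 164)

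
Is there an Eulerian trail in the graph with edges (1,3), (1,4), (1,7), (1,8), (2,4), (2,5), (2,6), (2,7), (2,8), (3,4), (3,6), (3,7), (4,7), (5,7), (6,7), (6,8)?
Yes (the graph is connected and exactly 2 vertices have odd degree: {2, 8}; any Eulerian path must start and end at those)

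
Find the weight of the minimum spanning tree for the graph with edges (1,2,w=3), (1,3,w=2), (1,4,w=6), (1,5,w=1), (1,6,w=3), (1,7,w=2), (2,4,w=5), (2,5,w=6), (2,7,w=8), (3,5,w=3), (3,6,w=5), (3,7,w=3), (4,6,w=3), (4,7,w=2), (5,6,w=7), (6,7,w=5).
13 (MST edges: (1,2,w=3), (1,3,w=2), (1,5,w=1), (1,6,w=3), (1,7,w=2), (4,7,w=2); sum of weights 3 + 2 + 1 + 3 + 2 + 2 = 13)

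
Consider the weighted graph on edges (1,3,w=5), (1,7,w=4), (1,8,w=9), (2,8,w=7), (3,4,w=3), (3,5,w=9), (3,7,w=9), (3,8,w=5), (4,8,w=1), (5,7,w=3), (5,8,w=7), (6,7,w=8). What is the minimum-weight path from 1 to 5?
7 (path: 1 -> 7 -> 5; weights 4 + 3 = 7)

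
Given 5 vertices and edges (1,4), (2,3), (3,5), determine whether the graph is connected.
No, it has 2 components: {1, 4}, {2, 3, 5}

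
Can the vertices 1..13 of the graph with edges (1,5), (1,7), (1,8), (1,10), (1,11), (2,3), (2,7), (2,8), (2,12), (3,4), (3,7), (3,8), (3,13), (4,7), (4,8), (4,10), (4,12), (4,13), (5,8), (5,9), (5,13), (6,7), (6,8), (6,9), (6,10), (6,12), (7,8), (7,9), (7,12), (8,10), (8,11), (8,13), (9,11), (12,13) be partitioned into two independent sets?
No (odd cycle of length 3: 7 -> 1 -> 8 -> 7)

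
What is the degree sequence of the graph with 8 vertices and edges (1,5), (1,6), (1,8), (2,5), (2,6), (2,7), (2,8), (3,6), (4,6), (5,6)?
[5, 4, 3, 3, 2, 1, 1, 1] (degrees: deg(1)=3, deg(2)=4, deg(3)=1, deg(4)=1, deg(5)=3, deg(6)=5, deg(7)=1, deg(8)=2)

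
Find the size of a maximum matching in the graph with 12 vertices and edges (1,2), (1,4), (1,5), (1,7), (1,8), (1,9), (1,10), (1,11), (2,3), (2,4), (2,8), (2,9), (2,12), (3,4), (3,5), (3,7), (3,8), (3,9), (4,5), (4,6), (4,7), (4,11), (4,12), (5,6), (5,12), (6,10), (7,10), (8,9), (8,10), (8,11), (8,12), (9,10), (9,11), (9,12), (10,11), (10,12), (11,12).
6 (matching: (1,8), (2,9), (3,7), (4,11), (5,6), (10,12); upper bound floor(n/2) = floor(12/2) = 6)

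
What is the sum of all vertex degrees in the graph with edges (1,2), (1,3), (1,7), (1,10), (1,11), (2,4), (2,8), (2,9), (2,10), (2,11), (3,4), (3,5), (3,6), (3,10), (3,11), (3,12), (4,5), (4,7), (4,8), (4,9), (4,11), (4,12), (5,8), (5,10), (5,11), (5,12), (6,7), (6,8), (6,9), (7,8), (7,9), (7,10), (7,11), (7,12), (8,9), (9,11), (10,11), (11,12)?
76 (handshake: sum of degrees = 2|E| = 2 x 38 = 76)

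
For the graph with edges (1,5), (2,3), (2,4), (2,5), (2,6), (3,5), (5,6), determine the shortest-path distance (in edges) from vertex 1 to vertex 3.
2 (path: 1 -> 5 -> 3, 2 edges)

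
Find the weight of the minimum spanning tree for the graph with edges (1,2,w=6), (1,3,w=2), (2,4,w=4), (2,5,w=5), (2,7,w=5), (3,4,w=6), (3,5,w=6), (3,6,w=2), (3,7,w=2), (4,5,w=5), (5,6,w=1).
16 (MST edges: (1,3,w=2), (2,4,w=4), (2,7,w=5), (3,6,w=2), (3,7,w=2), (5,6,w=1); sum of weights 2 + 4 + 5 + 2 + 2 + 1 = 16)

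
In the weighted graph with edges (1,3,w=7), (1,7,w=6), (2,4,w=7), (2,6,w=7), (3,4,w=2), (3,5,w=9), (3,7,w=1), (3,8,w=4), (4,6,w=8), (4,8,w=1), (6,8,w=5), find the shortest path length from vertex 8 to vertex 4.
1 (path: 8 -> 4; weights 1 = 1)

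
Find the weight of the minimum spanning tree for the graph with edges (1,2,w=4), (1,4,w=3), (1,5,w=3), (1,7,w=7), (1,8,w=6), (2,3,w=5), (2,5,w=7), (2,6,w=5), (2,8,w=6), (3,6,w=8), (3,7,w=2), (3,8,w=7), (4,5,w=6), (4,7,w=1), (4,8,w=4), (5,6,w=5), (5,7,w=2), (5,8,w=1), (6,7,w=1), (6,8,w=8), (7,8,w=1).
13 (MST edges: (1,2,w=4), (1,4,w=3), (3,7,w=2), (4,7,w=1), (5,8,w=1), (6,7,w=1), (7,8,w=1); sum of weights 4 + 3 + 2 + 1 + 1 + 1 + 1 = 13)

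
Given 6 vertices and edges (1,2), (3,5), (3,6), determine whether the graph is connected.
No, it has 3 components: {1, 2}, {3, 5, 6}, {4}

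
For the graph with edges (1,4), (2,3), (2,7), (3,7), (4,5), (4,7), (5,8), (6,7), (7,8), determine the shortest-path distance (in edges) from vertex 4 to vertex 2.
2 (path: 4 -> 7 -> 2, 2 edges)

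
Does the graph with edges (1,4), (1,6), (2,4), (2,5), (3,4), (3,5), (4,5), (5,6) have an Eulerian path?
Yes — and in fact it has an Eulerian circuit (the graph is connected and all 6 vertices have even degree)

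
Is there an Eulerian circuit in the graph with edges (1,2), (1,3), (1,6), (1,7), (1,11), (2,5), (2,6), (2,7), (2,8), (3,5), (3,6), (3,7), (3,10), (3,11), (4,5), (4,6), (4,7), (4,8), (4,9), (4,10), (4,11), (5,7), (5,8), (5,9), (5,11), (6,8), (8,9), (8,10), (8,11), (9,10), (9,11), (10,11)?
No (10 vertices have odd degree: {1, 2, 4, 5, 6, 7, 8, 9, 10, 11}; Eulerian circuit requires 0)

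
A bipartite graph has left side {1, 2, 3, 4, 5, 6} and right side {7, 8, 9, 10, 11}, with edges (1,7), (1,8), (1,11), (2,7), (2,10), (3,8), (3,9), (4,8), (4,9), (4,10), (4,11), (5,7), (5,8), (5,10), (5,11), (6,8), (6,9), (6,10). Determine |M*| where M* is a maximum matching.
5 (matching: (1,11), (2,10), (3,9), (4,8), (5,7); upper bound min(|L|,|R|) = min(6,5) = 5)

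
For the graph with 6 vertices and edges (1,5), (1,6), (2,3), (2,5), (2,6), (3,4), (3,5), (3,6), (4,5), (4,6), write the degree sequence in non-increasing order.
[4, 4, 4, 3, 3, 2] (degrees: deg(1)=2, deg(2)=3, deg(3)=4, deg(4)=3, deg(5)=4, deg(6)=4)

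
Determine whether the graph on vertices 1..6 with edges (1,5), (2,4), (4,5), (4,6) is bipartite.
Yes. Partition: {1, 3, 4}, {2, 5, 6}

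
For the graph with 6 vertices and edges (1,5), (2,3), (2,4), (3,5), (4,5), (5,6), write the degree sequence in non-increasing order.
[4, 2, 2, 2, 1, 1] (degrees: deg(1)=1, deg(2)=2, deg(3)=2, deg(4)=2, deg(5)=4, deg(6)=1)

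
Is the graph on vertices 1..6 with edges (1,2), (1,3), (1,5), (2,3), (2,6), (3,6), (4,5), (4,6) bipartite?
No (odd cycle of length 3: 3 -> 1 -> 2 -> 3)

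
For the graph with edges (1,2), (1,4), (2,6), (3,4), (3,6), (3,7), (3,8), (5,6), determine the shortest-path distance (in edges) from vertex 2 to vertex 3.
2 (path: 2 -> 6 -> 3, 2 edges)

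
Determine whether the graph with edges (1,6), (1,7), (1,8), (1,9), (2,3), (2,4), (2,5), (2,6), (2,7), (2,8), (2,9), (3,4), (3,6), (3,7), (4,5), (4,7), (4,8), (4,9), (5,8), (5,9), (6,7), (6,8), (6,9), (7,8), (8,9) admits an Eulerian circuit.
No (2 vertices have odd degree: {2, 8}; Eulerian circuit requires 0)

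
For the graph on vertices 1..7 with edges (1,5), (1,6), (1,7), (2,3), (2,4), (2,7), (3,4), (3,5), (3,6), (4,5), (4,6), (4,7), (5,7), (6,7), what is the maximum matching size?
3 (matching: (1,5), (2,4), (6,7); upper bound floor(n/2) = floor(7/2) = 3)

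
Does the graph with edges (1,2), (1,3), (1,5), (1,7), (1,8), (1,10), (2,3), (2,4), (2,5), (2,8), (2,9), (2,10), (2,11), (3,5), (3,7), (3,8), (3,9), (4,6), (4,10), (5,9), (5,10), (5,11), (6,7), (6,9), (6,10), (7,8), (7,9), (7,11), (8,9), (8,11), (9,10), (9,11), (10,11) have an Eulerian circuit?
No (2 vertices have odd degree: {4, 10}; Eulerian circuit requires 0)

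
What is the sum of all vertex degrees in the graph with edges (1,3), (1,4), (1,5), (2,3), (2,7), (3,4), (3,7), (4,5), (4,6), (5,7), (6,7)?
22 (handshake: sum of degrees = 2|E| = 2 x 11 = 22)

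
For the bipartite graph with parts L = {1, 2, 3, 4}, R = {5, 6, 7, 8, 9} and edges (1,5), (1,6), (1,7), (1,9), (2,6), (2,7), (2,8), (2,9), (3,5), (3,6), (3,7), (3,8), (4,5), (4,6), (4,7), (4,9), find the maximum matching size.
4 (matching: (1,9), (2,8), (3,7), (4,6); upper bound min(|L|,|R|) = min(4,5) = 4)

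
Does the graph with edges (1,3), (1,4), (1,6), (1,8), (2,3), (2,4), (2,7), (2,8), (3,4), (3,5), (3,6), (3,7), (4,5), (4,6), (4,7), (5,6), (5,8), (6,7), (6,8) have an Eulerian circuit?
Yes (the graph is connected and all 8 vertices have even degree)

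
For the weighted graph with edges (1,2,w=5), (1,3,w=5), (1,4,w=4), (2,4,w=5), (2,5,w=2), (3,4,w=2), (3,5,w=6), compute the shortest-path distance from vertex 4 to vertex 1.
4 (path: 4 -> 1; weights 4 = 4)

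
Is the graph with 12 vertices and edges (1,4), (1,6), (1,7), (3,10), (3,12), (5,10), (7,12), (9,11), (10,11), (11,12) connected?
No, it has 3 components: {1, 3, 4, 5, 6, 7, 9, 10, 11, 12}, {2}, {8}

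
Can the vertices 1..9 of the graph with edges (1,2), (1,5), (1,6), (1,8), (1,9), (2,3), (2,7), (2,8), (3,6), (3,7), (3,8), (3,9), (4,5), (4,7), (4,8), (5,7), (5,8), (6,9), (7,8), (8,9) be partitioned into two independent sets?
No (odd cycle of length 3: 8 -> 1 -> 2 -> 8)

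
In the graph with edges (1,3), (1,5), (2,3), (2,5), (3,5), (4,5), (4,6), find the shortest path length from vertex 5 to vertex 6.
2 (path: 5 -> 4 -> 6, 2 edges)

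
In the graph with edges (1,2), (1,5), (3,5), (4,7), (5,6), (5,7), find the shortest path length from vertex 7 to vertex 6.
2 (path: 7 -> 5 -> 6, 2 edges)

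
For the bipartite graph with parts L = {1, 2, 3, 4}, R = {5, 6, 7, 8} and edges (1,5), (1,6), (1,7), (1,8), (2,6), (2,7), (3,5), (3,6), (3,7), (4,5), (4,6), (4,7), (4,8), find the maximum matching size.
4 (matching: (1,8), (2,7), (3,6), (4,5); upper bound min(|L|,|R|) = min(4,4) = 4)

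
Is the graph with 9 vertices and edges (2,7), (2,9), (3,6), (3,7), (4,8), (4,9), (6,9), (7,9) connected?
No, it has 3 components: {1}, {2, 3, 4, 6, 7, 8, 9}, {5}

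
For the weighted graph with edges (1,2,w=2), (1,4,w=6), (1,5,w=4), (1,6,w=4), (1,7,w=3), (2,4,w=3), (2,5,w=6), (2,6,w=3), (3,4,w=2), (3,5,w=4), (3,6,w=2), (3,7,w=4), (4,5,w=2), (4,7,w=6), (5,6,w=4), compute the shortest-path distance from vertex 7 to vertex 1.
3 (path: 7 -> 1; weights 3 = 3)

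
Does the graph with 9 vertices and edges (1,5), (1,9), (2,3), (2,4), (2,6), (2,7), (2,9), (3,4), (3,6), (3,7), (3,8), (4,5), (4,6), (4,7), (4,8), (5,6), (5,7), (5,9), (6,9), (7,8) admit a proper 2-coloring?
No (odd cycle of length 3: 9 -> 1 -> 5 -> 9)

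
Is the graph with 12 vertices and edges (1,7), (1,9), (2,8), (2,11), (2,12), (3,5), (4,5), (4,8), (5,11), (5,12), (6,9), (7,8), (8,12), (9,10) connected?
Yes (BFS from 1 visits [1, 7, 9, 8, 6, 10, 2, 4, 12, 11, 5, 3] — all 12 vertices reached)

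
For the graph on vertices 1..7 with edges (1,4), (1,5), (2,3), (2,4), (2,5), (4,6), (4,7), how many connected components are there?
1 (components: {1, 2, 3, 4, 5, 6, 7})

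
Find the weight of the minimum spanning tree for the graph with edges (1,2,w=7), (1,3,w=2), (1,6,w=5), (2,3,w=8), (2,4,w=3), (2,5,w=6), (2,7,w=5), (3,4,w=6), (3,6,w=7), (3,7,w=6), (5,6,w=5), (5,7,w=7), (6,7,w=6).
26 (MST edges: (1,3,w=2), (1,6,w=5), (2,4,w=3), (2,5,w=6), (2,7,w=5), (5,6,w=5); sum of weights 2 + 5 + 3 + 6 + 5 + 5 = 26)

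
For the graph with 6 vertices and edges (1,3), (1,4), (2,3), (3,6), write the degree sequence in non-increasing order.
[3, 2, 1, 1, 1, 0] (degrees: deg(1)=2, deg(2)=1, deg(3)=3, deg(4)=1, deg(5)=0, deg(6)=1)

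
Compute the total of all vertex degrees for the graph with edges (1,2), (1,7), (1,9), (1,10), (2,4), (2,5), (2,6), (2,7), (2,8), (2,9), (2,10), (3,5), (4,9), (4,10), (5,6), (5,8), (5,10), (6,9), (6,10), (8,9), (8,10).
42 (handshake: sum of degrees = 2|E| = 2 x 21 = 42)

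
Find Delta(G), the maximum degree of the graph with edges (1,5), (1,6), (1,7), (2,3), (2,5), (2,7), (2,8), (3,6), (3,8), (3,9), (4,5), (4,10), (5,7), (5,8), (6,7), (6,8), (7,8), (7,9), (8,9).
6 (attained at vertices 7, 8)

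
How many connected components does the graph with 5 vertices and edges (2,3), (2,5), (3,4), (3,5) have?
2 (components: {1}, {2, 3, 4, 5})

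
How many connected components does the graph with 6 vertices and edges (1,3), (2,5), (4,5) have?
3 (components: {1, 3}, {2, 4, 5}, {6})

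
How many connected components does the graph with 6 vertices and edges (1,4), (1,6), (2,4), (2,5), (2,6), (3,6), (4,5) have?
1 (components: {1, 2, 3, 4, 5, 6})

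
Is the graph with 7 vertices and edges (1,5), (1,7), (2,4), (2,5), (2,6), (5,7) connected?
No, it has 2 components: {1, 2, 4, 5, 6, 7}, {3}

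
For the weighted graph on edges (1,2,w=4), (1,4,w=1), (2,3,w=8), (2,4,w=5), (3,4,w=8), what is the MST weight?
13 (MST edges: (1,2,w=4), (1,4,w=1), (2,3,w=8); sum of weights 4 + 1 + 8 = 13)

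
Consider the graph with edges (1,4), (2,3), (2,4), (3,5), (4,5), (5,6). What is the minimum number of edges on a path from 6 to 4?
2 (path: 6 -> 5 -> 4, 2 edges)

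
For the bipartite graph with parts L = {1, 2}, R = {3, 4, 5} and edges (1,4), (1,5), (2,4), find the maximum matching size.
2 (matching: (1,5), (2,4); upper bound min(|L|,|R|) = min(2,3) = 2)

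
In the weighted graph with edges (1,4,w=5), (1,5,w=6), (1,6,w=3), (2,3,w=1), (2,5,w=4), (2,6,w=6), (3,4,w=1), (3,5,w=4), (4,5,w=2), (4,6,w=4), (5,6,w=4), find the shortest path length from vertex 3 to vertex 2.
1 (path: 3 -> 2; weights 1 = 1)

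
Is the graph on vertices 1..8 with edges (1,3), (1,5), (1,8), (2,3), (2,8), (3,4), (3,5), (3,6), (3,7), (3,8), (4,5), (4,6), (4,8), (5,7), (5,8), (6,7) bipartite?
No (odd cycle of length 3: 5 -> 1 -> 3 -> 5)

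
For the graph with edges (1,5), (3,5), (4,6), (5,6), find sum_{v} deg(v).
8 (handshake: sum of degrees = 2|E| = 2 x 4 = 8)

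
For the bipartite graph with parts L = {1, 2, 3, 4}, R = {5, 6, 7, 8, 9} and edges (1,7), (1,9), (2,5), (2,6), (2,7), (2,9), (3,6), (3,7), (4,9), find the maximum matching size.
4 (matching: (1,7), (2,5), (3,6), (4,9); upper bound min(|L|,|R|) = min(4,5) = 4)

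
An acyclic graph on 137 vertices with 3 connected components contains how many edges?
134 (Each of the 3 component trees on V_i vertices has V_i - 1 edges; summing gives V - C = 137 - 3 = 134)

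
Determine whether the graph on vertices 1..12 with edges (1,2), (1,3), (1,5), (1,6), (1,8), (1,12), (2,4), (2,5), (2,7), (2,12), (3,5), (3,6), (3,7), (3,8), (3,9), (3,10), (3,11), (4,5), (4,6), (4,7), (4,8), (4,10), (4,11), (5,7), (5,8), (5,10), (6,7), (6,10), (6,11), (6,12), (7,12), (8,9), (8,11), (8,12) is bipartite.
No (odd cycle of length 3: 3 -> 1 -> 8 -> 3)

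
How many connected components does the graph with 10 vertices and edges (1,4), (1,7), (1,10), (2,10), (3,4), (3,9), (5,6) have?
3 (components: {1, 2, 3, 4, 7, 9, 10}, {5, 6}, {8})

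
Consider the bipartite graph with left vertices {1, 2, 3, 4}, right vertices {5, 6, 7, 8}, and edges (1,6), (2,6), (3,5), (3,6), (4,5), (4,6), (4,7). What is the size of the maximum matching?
3 (matching: (1,6), (3,5), (4,7); upper bound min(|L|,|R|) = min(4,4) = 4)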